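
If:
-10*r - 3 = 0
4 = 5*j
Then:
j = 4/5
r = -3/10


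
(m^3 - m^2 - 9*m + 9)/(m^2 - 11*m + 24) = (m^2 + 2*m - 3)/(m - 8)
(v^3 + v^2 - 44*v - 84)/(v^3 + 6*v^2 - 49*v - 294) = (v + 2)/(v + 7)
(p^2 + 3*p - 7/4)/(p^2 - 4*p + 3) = (p^2 + 3*p - 7/4)/(p^2 - 4*p + 3)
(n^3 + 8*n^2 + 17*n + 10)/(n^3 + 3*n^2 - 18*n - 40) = (n + 1)/(n - 4)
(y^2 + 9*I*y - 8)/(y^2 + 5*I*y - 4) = (y + 8*I)/(y + 4*I)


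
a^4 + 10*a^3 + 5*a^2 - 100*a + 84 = (a - 2)*(a - 1)*(a + 6)*(a + 7)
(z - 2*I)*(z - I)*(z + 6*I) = z^3 + 3*I*z^2 + 16*z - 12*I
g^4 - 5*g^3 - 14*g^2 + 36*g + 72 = (g - 6)*(g - 3)*(g + 2)^2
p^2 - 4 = (p - 2)*(p + 2)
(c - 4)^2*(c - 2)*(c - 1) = c^4 - 11*c^3 + 42*c^2 - 64*c + 32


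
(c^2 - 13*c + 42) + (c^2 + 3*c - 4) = 2*c^2 - 10*c + 38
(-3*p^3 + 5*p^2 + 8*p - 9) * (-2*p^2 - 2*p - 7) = 6*p^5 - 4*p^4 - 5*p^3 - 33*p^2 - 38*p + 63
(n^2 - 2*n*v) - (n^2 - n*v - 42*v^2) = -n*v + 42*v^2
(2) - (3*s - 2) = 4 - 3*s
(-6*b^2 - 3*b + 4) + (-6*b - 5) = -6*b^2 - 9*b - 1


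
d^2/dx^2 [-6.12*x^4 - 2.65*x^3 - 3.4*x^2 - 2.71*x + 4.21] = -73.44*x^2 - 15.9*x - 6.8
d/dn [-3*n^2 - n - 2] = -6*n - 1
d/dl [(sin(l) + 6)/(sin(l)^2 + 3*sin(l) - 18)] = -cos(l)/(sin(l) - 3)^2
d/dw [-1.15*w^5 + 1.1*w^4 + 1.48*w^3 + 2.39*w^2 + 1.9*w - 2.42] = -5.75*w^4 + 4.4*w^3 + 4.44*w^2 + 4.78*w + 1.9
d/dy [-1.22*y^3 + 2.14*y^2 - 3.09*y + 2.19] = -3.66*y^2 + 4.28*y - 3.09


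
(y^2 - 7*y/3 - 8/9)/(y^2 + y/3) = (y - 8/3)/y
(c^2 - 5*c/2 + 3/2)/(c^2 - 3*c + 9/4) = 2*(c - 1)/(2*c - 3)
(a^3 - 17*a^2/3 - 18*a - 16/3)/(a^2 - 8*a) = a + 7/3 + 2/(3*a)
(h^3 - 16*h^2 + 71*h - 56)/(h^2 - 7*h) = h - 9 + 8/h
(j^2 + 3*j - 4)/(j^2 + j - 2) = (j + 4)/(j + 2)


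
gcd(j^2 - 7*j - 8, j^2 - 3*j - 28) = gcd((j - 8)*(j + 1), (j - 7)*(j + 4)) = 1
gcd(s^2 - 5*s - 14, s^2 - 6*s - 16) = s + 2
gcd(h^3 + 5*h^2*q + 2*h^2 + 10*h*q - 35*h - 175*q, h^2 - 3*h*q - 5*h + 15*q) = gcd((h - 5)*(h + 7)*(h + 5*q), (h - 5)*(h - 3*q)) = h - 5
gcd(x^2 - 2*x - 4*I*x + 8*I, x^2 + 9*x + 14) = 1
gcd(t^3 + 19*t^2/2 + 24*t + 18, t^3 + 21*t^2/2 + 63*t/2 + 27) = t^2 + 15*t/2 + 9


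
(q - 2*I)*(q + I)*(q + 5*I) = q^3 + 4*I*q^2 + 7*q + 10*I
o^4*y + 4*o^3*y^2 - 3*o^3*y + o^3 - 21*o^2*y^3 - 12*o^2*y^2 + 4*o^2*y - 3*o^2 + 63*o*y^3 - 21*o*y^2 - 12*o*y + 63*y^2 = (o - 3)*(o - 3*y)*(o + 7*y)*(o*y + 1)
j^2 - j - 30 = (j - 6)*(j + 5)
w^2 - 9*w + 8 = (w - 8)*(w - 1)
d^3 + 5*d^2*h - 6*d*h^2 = d*(d - h)*(d + 6*h)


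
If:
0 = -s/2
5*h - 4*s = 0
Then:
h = 0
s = 0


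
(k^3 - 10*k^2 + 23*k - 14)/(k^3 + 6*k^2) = (k^3 - 10*k^2 + 23*k - 14)/(k^2*(k + 6))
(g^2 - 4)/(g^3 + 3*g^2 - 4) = (g - 2)/(g^2 + g - 2)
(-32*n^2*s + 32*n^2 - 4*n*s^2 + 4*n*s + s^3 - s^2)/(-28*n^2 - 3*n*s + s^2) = (-8*n*s + 8*n + s^2 - s)/(-7*n + s)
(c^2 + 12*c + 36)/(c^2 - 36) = (c + 6)/(c - 6)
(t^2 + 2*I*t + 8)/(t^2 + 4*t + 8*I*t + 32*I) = (t^2 + 2*I*t + 8)/(t^2 + t*(4 + 8*I) + 32*I)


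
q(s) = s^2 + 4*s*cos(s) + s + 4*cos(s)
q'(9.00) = -1.13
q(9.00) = 53.55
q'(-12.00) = 3.98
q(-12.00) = 94.87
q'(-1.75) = -6.16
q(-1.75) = 1.85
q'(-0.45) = 4.66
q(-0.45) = 1.73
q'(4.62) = 32.26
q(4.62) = 23.89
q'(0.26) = 4.09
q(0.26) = 5.20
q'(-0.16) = 5.16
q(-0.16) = 3.18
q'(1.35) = -4.60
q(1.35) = 5.23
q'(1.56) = -6.08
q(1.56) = 4.10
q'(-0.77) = 2.97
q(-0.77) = 0.48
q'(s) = -4*s*sin(s) + 2*s - 4*sin(s) + 4*cos(s) + 1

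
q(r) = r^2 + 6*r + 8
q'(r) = 2*r + 6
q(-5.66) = 6.08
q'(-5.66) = -5.32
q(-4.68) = 1.82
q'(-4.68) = -3.36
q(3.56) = 42.03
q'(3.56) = 13.12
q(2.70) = 31.49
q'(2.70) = 11.40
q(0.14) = 8.86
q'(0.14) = 6.28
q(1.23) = 16.89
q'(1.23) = 8.46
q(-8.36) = 27.73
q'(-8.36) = -10.72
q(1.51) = 19.34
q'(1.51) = 9.02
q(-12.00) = 80.00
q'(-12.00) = -18.00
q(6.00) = 80.00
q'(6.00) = 18.00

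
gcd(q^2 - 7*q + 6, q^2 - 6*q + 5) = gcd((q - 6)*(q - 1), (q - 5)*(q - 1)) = q - 1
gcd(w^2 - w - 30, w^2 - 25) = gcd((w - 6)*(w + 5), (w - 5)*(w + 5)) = w + 5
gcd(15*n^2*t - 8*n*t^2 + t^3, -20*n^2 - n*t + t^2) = -5*n + t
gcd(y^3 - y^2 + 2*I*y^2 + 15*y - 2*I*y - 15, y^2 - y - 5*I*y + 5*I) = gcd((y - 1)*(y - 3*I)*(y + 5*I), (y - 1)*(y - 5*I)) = y - 1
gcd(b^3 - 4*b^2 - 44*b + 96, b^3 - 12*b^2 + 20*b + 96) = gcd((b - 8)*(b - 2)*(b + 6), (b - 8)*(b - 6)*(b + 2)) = b - 8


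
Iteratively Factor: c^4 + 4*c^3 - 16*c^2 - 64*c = (c + 4)*(c^3 - 16*c) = c*(c + 4)*(c^2 - 16) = c*(c + 4)^2*(c - 4)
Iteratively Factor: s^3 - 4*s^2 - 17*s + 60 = (s + 4)*(s^2 - 8*s + 15) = (s - 5)*(s + 4)*(s - 3)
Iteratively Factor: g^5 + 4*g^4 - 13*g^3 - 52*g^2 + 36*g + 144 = (g - 3)*(g^4 + 7*g^3 + 8*g^2 - 28*g - 48) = (g - 3)*(g + 2)*(g^3 + 5*g^2 - 2*g - 24) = (g - 3)*(g + 2)*(g + 4)*(g^2 + g - 6) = (g - 3)*(g - 2)*(g + 2)*(g + 4)*(g + 3)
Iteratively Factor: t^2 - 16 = (t - 4)*(t + 4)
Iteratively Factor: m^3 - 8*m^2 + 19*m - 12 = (m - 3)*(m^2 - 5*m + 4) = (m - 3)*(m - 1)*(m - 4)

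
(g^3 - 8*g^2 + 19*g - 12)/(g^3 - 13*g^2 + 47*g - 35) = (g^2 - 7*g + 12)/(g^2 - 12*g + 35)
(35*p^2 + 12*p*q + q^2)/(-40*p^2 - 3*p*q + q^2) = (-7*p - q)/(8*p - q)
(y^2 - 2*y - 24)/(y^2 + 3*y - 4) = (y - 6)/(y - 1)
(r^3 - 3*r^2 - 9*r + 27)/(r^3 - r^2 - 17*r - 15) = (r^2 - 6*r + 9)/(r^2 - 4*r - 5)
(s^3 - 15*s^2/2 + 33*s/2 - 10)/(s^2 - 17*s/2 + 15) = (s^2 - 5*s + 4)/(s - 6)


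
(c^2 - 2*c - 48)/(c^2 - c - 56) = (c + 6)/(c + 7)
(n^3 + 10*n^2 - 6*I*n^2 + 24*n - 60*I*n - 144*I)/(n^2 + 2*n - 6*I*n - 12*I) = (n^2 + 10*n + 24)/(n + 2)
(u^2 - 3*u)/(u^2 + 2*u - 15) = u/(u + 5)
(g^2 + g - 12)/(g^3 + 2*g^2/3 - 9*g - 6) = 3*(g + 4)/(3*g^2 + 11*g + 6)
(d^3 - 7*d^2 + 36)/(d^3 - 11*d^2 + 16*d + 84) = (d - 3)/(d - 7)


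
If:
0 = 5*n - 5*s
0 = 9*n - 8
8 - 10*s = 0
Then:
No Solution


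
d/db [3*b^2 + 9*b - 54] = 6*b + 9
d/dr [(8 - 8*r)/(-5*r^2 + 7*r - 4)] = 8*(-5*r^2 + 10*r - 3)/(25*r^4 - 70*r^3 + 89*r^2 - 56*r + 16)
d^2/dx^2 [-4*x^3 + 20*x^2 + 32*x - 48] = 40 - 24*x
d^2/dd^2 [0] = 0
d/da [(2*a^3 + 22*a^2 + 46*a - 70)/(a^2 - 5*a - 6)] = 2*(a^4 - 10*a^3 - 96*a^2 - 62*a - 313)/(a^4 - 10*a^3 + 13*a^2 + 60*a + 36)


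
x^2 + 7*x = x*(x + 7)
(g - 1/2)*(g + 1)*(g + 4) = g^3 + 9*g^2/2 + 3*g/2 - 2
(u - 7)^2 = u^2 - 14*u + 49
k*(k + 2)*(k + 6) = k^3 + 8*k^2 + 12*k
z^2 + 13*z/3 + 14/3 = (z + 2)*(z + 7/3)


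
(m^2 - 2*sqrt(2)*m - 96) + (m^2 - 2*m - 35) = 2*m^2 - 2*sqrt(2)*m - 2*m - 131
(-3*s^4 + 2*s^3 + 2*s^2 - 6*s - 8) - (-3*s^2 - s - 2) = -3*s^4 + 2*s^3 + 5*s^2 - 5*s - 6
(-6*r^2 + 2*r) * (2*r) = -12*r^3 + 4*r^2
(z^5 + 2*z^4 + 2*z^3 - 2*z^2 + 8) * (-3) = -3*z^5 - 6*z^4 - 6*z^3 + 6*z^2 - 24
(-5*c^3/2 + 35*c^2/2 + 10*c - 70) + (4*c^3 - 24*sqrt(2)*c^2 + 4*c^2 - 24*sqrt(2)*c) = 3*c^3/2 - 24*sqrt(2)*c^2 + 43*c^2/2 - 24*sqrt(2)*c + 10*c - 70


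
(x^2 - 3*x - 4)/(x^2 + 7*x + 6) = (x - 4)/(x + 6)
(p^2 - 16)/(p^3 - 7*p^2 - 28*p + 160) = (p + 4)/(p^2 - 3*p - 40)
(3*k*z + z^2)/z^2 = (3*k + z)/z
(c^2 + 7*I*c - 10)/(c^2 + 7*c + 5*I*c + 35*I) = (c + 2*I)/(c + 7)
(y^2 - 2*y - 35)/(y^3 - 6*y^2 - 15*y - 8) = (-y^2 + 2*y + 35)/(-y^3 + 6*y^2 + 15*y + 8)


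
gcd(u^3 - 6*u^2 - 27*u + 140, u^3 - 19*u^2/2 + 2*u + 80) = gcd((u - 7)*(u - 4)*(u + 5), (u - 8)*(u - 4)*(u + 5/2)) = u - 4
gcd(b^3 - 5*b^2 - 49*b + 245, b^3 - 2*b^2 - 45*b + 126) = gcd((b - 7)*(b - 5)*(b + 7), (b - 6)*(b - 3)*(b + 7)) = b + 7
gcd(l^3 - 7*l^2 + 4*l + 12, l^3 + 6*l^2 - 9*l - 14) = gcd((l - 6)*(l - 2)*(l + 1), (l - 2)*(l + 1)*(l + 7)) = l^2 - l - 2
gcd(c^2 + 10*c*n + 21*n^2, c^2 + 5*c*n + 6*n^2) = c + 3*n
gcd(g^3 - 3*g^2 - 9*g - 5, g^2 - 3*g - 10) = g - 5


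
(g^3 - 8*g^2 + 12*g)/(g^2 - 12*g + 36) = g*(g - 2)/(g - 6)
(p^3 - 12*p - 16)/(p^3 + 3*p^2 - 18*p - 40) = (p + 2)/(p + 5)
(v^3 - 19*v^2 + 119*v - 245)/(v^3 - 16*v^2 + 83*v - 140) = (v - 7)/(v - 4)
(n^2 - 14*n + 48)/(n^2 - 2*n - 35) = (-n^2 + 14*n - 48)/(-n^2 + 2*n + 35)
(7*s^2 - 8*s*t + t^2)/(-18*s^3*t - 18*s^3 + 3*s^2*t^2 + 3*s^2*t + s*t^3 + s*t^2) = (7*s^2 - 8*s*t + t^2)/(s*(-18*s^2*t - 18*s^2 + 3*s*t^2 + 3*s*t + t^3 + t^2))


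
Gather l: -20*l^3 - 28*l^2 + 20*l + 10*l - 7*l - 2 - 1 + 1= -20*l^3 - 28*l^2 + 23*l - 2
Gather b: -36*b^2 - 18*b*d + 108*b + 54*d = -36*b^2 + b*(108 - 18*d) + 54*d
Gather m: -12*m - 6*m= -18*m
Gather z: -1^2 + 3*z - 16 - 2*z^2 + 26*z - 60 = -2*z^2 + 29*z - 77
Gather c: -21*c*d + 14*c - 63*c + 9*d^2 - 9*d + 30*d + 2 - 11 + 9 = c*(-21*d - 49) + 9*d^2 + 21*d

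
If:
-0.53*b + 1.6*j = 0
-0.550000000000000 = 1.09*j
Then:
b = -1.52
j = -0.50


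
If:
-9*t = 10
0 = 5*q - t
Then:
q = -2/9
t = -10/9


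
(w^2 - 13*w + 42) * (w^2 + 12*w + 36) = w^4 - w^3 - 78*w^2 + 36*w + 1512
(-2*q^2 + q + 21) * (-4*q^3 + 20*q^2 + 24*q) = 8*q^5 - 44*q^4 - 112*q^3 + 444*q^2 + 504*q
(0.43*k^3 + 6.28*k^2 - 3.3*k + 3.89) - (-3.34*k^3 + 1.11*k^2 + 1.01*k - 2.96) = 3.77*k^3 + 5.17*k^2 - 4.31*k + 6.85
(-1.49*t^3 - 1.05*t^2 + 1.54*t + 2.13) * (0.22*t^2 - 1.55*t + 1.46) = -0.3278*t^5 + 2.0785*t^4 - 0.2091*t^3 - 3.4514*t^2 - 1.0531*t + 3.1098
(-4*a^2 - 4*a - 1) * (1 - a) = 4*a^3 - 3*a - 1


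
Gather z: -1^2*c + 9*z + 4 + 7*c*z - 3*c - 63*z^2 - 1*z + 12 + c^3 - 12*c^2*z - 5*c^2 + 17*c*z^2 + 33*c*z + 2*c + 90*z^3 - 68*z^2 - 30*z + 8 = c^3 - 5*c^2 - 2*c + 90*z^3 + z^2*(17*c - 131) + z*(-12*c^2 + 40*c - 22) + 24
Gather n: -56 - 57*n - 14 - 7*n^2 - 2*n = -7*n^2 - 59*n - 70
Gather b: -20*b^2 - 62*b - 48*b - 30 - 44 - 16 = -20*b^2 - 110*b - 90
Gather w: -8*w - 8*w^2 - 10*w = -8*w^2 - 18*w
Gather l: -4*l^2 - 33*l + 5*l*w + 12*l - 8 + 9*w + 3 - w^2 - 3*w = -4*l^2 + l*(5*w - 21) - w^2 + 6*w - 5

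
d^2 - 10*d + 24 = (d - 6)*(d - 4)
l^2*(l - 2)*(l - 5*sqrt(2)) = l^4 - 5*sqrt(2)*l^3 - 2*l^3 + 10*sqrt(2)*l^2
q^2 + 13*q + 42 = (q + 6)*(q + 7)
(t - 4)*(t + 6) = t^2 + 2*t - 24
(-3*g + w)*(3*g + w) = -9*g^2 + w^2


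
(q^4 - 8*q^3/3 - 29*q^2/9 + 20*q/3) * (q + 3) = q^5 + q^4/3 - 101*q^3/9 - 3*q^2 + 20*q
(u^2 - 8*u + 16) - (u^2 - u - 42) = 58 - 7*u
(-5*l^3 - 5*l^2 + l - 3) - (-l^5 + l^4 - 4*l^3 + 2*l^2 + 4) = l^5 - l^4 - l^3 - 7*l^2 + l - 7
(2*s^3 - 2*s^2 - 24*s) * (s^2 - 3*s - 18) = 2*s^5 - 8*s^4 - 54*s^3 + 108*s^2 + 432*s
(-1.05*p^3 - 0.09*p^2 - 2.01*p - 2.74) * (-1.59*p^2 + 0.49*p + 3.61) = 1.6695*p^5 - 0.3714*p^4 - 0.6387*p^3 + 3.0468*p^2 - 8.5987*p - 9.8914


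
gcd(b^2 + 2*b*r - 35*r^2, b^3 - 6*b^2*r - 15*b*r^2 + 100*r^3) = -b + 5*r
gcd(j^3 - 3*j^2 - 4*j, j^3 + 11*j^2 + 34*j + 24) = j + 1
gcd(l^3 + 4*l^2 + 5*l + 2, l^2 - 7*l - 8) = l + 1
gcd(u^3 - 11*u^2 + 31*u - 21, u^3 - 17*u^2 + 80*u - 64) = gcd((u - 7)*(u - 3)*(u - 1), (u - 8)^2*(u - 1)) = u - 1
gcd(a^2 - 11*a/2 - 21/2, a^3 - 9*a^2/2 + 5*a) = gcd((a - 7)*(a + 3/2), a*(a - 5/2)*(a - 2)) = 1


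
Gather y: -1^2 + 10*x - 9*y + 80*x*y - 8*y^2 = 10*x - 8*y^2 + y*(80*x - 9) - 1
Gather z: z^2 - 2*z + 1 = z^2 - 2*z + 1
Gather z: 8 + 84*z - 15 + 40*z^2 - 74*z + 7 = 40*z^2 + 10*z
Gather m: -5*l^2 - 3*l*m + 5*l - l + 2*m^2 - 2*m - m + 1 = -5*l^2 + 4*l + 2*m^2 + m*(-3*l - 3) + 1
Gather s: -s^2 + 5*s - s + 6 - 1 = -s^2 + 4*s + 5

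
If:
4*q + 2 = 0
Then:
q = -1/2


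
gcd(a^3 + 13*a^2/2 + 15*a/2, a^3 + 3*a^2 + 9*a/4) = a^2 + 3*a/2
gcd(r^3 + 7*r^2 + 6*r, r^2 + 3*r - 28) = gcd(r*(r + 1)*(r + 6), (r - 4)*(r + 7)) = 1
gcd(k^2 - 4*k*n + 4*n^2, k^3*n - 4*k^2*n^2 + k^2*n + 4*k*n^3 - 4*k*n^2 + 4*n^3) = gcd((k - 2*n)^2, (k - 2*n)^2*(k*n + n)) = k^2 - 4*k*n + 4*n^2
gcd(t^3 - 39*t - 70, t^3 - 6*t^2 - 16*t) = t + 2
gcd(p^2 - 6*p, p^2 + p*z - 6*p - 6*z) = p - 6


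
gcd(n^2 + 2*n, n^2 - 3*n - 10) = n + 2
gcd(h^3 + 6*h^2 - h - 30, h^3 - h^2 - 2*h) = h - 2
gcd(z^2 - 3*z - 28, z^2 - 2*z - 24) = z + 4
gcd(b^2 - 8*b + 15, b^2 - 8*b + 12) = 1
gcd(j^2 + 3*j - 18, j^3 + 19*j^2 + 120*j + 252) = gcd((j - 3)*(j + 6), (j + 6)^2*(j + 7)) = j + 6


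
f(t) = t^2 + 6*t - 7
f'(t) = 2*t + 6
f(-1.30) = -13.11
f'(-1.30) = 3.40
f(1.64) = 5.53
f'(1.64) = 9.28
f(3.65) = 28.22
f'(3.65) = 13.30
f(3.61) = 27.69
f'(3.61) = 13.22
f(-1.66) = -14.20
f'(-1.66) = 2.68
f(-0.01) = -7.06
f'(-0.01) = 5.98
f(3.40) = 24.96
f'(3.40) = 12.80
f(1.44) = 3.71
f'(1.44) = 8.88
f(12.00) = 209.00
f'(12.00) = 30.00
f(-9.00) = 20.00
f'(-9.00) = -12.00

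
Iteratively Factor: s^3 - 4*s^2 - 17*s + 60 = (s - 5)*(s^2 + s - 12) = (s - 5)*(s - 3)*(s + 4)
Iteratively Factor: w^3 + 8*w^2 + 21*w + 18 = (w + 3)*(w^2 + 5*w + 6) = (w + 3)^2*(w + 2)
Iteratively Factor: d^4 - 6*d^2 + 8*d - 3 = (d + 3)*(d^3 - 3*d^2 + 3*d - 1) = (d - 1)*(d + 3)*(d^2 - 2*d + 1) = (d - 1)^2*(d + 3)*(d - 1)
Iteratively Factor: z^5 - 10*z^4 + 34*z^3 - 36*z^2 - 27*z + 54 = (z - 3)*(z^4 - 7*z^3 + 13*z^2 + 3*z - 18) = (z - 3)^2*(z^3 - 4*z^2 + z + 6) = (z - 3)^3*(z^2 - z - 2) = (z - 3)^3*(z + 1)*(z - 2)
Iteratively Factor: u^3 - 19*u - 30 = (u + 3)*(u^2 - 3*u - 10) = (u - 5)*(u + 3)*(u + 2)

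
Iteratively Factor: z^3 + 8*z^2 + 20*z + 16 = (z + 2)*(z^2 + 6*z + 8) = (z + 2)^2*(z + 4)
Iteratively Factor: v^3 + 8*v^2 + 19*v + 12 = (v + 1)*(v^2 + 7*v + 12) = (v + 1)*(v + 3)*(v + 4)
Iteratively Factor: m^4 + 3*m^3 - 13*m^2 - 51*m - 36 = (m + 1)*(m^3 + 2*m^2 - 15*m - 36) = (m + 1)*(m + 3)*(m^2 - m - 12) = (m - 4)*(m + 1)*(m + 3)*(m + 3)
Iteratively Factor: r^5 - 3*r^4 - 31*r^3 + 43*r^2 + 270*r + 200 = (r - 5)*(r^4 + 2*r^3 - 21*r^2 - 62*r - 40) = (r - 5)*(r + 1)*(r^3 + r^2 - 22*r - 40) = (r - 5)*(r + 1)*(r + 4)*(r^2 - 3*r - 10) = (r - 5)*(r + 1)*(r + 2)*(r + 4)*(r - 5)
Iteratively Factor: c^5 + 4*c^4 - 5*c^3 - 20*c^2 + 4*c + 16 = (c + 4)*(c^4 - 5*c^2 + 4) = (c + 2)*(c + 4)*(c^3 - 2*c^2 - c + 2) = (c - 1)*(c + 2)*(c + 4)*(c^2 - c - 2) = (c - 2)*(c - 1)*(c + 2)*(c + 4)*(c + 1)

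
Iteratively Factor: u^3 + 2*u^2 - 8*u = (u)*(u^2 + 2*u - 8) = u*(u - 2)*(u + 4)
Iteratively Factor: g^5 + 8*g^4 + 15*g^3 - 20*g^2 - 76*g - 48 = (g + 2)*(g^4 + 6*g^3 + 3*g^2 - 26*g - 24) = (g + 1)*(g + 2)*(g^3 + 5*g^2 - 2*g - 24) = (g + 1)*(g + 2)*(g + 3)*(g^2 + 2*g - 8) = (g + 1)*(g + 2)*(g + 3)*(g + 4)*(g - 2)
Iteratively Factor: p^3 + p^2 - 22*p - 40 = (p + 4)*(p^2 - 3*p - 10) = (p + 2)*(p + 4)*(p - 5)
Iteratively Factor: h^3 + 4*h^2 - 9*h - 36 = (h - 3)*(h^2 + 7*h + 12) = (h - 3)*(h + 3)*(h + 4)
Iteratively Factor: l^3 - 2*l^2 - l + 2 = (l - 2)*(l^2 - 1) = (l - 2)*(l + 1)*(l - 1)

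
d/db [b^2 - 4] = 2*b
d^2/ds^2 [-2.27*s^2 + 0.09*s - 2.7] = -4.54000000000000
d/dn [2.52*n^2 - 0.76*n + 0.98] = 5.04*n - 0.76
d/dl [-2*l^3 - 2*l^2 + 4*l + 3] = -6*l^2 - 4*l + 4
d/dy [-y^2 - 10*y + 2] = -2*y - 10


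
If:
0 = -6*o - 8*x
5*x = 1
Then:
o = -4/15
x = 1/5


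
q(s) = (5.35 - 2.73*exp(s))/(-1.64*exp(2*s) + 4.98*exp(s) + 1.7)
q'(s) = (5.35 - 2.73*exp(s))*(3.28*exp(2*s) - 4.98*exp(s))/(-1.64*exp(2*s) + 4.98*exp(s) + 1.7)^2 - 2.73*exp(s)/(-1.64*exp(2*s) + 4.98*exp(s) + 1.7) = (-4.4772*exp(2*s) + 17.548*exp(s) - 31.284)*exp(s)/(2.6896*exp(4*s) - 16.3344*exp(3*s) + 19.2244*exp(2*s) + 16.932*exp(s) + 2.89)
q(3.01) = 0.09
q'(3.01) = -0.09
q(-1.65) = 1.86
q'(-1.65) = -0.80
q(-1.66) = 1.87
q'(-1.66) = -0.80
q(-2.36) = 2.36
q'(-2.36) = -0.60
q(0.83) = -0.20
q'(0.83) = -1.66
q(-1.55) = 1.78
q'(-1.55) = -0.82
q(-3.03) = 2.69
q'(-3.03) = -0.39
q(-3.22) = 2.76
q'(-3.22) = -0.34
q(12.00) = 0.00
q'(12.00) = 0.00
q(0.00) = 0.52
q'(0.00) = -0.72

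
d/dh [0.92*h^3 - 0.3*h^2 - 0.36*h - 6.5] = 2.76*h^2 - 0.6*h - 0.36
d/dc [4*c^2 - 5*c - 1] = 8*c - 5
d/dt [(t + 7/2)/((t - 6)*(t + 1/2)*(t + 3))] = (-8*t^3 - 32*t^2 + 70*t + 237)/(4*t^6 - 20*t^5 - 131*t^4 + 318*t^3 + 1701*t^2 + 1404*t + 324)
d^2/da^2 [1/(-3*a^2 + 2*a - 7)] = 2*(9*a^2 - 6*a - 4*(3*a - 1)^2 + 21)/(3*a^2 - 2*a + 7)^3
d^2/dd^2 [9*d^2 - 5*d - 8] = 18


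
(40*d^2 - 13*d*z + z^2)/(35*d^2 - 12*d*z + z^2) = (-8*d + z)/(-7*d + z)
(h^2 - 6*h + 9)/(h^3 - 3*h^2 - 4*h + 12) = (h - 3)/(h^2 - 4)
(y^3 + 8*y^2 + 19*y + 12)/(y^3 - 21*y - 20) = (y + 3)/(y - 5)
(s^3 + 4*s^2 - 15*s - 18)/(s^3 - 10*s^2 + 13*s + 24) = (s + 6)/(s - 8)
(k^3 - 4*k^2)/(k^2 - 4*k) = k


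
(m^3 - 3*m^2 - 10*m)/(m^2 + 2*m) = m - 5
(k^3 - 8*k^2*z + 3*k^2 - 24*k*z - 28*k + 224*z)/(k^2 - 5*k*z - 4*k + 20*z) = (-k^2 + 8*k*z - 7*k + 56*z)/(-k + 5*z)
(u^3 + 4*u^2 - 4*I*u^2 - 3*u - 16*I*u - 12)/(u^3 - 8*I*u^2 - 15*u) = (u^2 + u*(4 - I) - 4*I)/(u*(u - 5*I))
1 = 1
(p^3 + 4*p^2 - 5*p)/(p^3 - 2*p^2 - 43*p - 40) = p*(p - 1)/(p^2 - 7*p - 8)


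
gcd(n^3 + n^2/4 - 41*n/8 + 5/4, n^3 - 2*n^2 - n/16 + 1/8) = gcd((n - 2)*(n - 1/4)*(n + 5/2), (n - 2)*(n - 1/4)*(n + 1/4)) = n^2 - 9*n/4 + 1/2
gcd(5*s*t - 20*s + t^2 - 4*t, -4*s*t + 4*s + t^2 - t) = 1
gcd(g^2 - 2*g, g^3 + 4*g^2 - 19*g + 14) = g - 2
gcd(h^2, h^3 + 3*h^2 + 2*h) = h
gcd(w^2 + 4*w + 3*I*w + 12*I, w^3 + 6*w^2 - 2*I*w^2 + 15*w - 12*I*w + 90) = w + 3*I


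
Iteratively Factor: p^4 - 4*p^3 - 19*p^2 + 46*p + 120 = (p + 2)*(p^3 - 6*p^2 - 7*p + 60) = (p + 2)*(p + 3)*(p^2 - 9*p + 20) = (p - 4)*(p + 2)*(p + 3)*(p - 5)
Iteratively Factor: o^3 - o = (o)*(o^2 - 1) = o*(o + 1)*(o - 1)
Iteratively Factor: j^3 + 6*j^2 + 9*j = (j + 3)*(j^2 + 3*j) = (j + 3)^2*(j)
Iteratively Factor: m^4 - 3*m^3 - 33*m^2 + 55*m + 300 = (m - 5)*(m^3 + 2*m^2 - 23*m - 60) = (m - 5)*(m + 4)*(m^2 - 2*m - 15) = (m - 5)*(m + 3)*(m + 4)*(m - 5)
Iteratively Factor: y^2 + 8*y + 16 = (y + 4)*(y + 4)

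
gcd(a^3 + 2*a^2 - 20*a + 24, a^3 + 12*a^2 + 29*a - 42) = a + 6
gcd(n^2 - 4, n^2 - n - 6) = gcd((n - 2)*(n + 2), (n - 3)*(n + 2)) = n + 2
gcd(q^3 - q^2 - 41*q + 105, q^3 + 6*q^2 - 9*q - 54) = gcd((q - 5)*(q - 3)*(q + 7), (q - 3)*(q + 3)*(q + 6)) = q - 3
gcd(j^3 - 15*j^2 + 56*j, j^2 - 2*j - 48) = j - 8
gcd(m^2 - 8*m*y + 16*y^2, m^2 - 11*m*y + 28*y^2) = -m + 4*y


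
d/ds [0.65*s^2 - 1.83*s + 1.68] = 1.3*s - 1.83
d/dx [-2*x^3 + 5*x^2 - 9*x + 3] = -6*x^2 + 10*x - 9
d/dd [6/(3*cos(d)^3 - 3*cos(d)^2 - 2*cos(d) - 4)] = 96*(-9*sin(d)^2 - 6*cos(d) + 7)*sin(d)/(12*sin(d)^2 + cos(d) + 3*cos(3*d) - 28)^2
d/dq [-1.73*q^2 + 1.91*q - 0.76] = 1.91 - 3.46*q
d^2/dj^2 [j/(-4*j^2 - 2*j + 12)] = (-j*(4*j + 1)^2 + (6*j + 1)*(2*j^2 + j - 6))/(2*j^2 + j - 6)^3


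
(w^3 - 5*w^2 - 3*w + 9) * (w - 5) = w^4 - 10*w^3 + 22*w^2 + 24*w - 45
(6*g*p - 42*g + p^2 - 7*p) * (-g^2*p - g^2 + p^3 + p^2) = -6*g^3*p^2 + 36*g^3*p + 42*g^3 - g^2*p^3 + 6*g^2*p^2 + 7*g^2*p + 6*g*p^4 - 36*g*p^3 - 42*g*p^2 + p^5 - 6*p^4 - 7*p^3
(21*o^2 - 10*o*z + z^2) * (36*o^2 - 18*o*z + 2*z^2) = 756*o^4 - 738*o^3*z + 258*o^2*z^2 - 38*o*z^3 + 2*z^4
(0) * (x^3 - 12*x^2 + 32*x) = 0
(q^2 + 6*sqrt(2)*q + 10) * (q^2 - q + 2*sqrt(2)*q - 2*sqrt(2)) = q^4 - q^3 + 8*sqrt(2)*q^3 - 8*sqrt(2)*q^2 + 34*q^2 - 34*q + 20*sqrt(2)*q - 20*sqrt(2)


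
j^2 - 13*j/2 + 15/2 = (j - 5)*(j - 3/2)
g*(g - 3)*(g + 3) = g^3 - 9*g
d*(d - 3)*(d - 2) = d^3 - 5*d^2 + 6*d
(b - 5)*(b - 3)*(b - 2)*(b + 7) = b^4 - 3*b^3 - 39*b^2 + 187*b - 210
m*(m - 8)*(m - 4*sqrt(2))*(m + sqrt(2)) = m^4 - 8*m^3 - 3*sqrt(2)*m^3 - 8*m^2 + 24*sqrt(2)*m^2 + 64*m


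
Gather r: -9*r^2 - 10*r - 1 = -9*r^2 - 10*r - 1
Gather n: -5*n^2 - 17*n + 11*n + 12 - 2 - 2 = -5*n^2 - 6*n + 8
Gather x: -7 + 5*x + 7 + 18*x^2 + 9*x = 18*x^2 + 14*x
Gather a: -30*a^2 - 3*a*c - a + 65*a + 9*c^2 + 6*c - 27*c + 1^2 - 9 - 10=-30*a^2 + a*(64 - 3*c) + 9*c^2 - 21*c - 18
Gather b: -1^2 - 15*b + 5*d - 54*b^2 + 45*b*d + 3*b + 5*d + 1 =-54*b^2 + b*(45*d - 12) + 10*d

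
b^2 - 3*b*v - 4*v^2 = (b - 4*v)*(b + v)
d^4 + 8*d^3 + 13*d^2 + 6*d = d*(d + 1)^2*(d + 6)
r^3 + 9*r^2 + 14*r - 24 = (r - 1)*(r + 4)*(r + 6)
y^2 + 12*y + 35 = (y + 5)*(y + 7)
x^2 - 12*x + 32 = (x - 8)*(x - 4)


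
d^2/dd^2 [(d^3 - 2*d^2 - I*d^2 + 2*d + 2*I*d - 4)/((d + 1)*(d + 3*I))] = (d^3*(-14 + 24*I) + d^2*(-96 + 54*I) + d*(-42 - 108*I) + 148 + 18*I)/(d^6 + d^5*(3 + 9*I) + d^4*(-24 + 27*I) - 80*d^3 + d^2*(-81 - 72*I) + d*(-27 - 81*I) - 27*I)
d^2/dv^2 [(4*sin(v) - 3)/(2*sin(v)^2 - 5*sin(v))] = (-16*sin(v)^2 + 8*sin(v) - 58 + 3/sin(v) + 180/sin(v)^2 - 150/sin(v)^3)/(2*sin(v) - 5)^3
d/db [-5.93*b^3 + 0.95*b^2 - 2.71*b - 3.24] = -17.79*b^2 + 1.9*b - 2.71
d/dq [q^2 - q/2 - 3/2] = 2*q - 1/2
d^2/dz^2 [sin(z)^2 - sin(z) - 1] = sin(z) + 2*cos(2*z)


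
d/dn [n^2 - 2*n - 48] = 2*n - 2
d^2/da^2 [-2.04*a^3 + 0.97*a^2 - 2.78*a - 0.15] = 1.94 - 12.24*a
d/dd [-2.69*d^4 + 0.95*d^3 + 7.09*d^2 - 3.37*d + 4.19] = -10.76*d^3 + 2.85*d^2 + 14.18*d - 3.37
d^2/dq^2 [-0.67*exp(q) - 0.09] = -0.67*exp(q)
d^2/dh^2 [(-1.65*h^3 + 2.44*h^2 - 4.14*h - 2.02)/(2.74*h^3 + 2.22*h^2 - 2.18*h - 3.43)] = (56.710328*h^6 - 245.623464*h^5 - 431.717688*h^4 + 16.987316*h^3 - 416.788116*h^2 - 360.869406*h + 69.362904)/(20.570824*h^9 + 50.000616*h^8 - 8.588256*h^7 - 145.87518*h^6 - 118.351032*h^5 + 103.866204*h^4 + 185.946214*h^3 + 29.452038*h^2 - 76.942446*h - 40.353607)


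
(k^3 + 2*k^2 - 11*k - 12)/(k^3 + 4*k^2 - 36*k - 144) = (k^2 - 2*k - 3)/(k^2 - 36)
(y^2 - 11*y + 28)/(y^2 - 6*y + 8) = (y - 7)/(y - 2)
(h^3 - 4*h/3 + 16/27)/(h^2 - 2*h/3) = h + 2/3 - 8/(9*h)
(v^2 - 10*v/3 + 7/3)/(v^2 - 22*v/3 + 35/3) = (v - 1)/(v - 5)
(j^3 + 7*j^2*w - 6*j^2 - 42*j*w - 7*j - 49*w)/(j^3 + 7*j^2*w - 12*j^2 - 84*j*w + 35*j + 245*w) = (j + 1)/(j - 5)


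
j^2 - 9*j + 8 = (j - 8)*(j - 1)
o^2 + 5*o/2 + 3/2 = (o + 1)*(o + 3/2)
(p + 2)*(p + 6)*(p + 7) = p^3 + 15*p^2 + 68*p + 84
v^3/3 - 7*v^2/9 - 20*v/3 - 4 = (v/3 + 1)*(v - 6)*(v + 2/3)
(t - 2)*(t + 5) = t^2 + 3*t - 10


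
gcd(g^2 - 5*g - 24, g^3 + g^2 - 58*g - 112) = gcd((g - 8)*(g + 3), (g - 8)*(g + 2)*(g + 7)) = g - 8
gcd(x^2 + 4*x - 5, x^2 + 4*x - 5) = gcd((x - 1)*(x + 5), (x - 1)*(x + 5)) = x^2 + 4*x - 5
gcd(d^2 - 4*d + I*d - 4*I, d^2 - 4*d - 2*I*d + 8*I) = d - 4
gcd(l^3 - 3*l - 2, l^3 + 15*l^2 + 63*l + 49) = l + 1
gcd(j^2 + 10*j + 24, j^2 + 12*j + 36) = j + 6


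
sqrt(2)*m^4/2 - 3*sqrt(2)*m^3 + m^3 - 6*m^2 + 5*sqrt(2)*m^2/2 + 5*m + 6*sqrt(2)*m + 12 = (m - 4)*(m - 3)*(m + sqrt(2))*(sqrt(2)*m/2 + sqrt(2)/2)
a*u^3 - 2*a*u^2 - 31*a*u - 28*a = (u - 7)*(u + 4)*(a*u + a)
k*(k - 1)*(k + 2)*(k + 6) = k^4 + 7*k^3 + 4*k^2 - 12*k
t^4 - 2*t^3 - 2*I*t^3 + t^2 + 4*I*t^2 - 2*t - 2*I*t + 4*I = (t - 2)*(t - 2*I)*(t - I)*(t + I)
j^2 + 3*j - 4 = (j - 1)*(j + 4)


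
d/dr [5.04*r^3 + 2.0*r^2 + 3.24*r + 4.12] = 15.12*r^2 + 4.0*r + 3.24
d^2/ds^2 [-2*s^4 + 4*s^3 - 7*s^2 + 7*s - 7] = -24*s^2 + 24*s - 14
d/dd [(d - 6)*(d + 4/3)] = 2*d - 14/3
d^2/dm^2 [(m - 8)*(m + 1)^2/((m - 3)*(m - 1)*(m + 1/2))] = 8*(-5*m^6 - 96*m^5 + 237*m^4 + 207*m^3 - 546*m^2 - 219*m - 82)/(8*m^9 - 84*m^8 + 318*m^7 - 475*m^6 + 66*m^5 + 429*m^4 - 190*m^3 - 153*m^2 + 54*m + 27)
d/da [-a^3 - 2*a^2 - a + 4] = -3*a^2 - 4*a - 1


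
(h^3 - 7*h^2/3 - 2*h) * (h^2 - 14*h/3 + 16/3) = h^5 - 7*h^4 + 128*h^3/9 - 28*h^2/9 - 32*h/3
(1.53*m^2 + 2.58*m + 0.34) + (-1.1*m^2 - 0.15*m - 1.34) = 0.43*m^2 + 2.43*m - 1.0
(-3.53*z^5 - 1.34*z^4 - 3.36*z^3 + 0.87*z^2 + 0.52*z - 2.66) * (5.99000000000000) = -21.1447*z^5 - 8.0266*z^4 - 20.1264*z^3 + 5.2113*z^2 + 3.1148*z - 15.9334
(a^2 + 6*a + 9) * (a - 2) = a^3 + 4*a^2 - 3*a - 18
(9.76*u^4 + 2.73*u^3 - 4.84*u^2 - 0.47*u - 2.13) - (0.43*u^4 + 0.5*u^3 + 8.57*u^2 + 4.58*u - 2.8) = 9.33*u^4 + 2.23*u^3 - 13.41*u^2 - 5.05*u + 0.67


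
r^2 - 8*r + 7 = (r - 7)*(r - 1)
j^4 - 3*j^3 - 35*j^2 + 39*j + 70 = (j - 7)*(j - 2)*(j + 1)*(j + 5)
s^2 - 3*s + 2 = (s - 2)*(s - 1)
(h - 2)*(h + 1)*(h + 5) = h^3 + 4*h^2 - 7*h - 10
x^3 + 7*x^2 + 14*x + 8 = (x + 1)*(x + 2)*(x + 4)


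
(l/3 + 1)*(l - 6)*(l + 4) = l^3/3 + l^2/3 - 10*l - 24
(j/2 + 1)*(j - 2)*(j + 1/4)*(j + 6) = j^4/2 + 25*j^3/8 - 5*j^2/4 - 25*j/2 - 3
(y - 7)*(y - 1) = y^2 - 8*y + 7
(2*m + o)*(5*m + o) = 10*m^2 + 7*m*o + o^2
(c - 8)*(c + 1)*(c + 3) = c^3 - 4*c^2 - 29*c - 24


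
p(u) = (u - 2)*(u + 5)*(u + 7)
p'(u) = (u - 2)*(u + 5) + (u - 2)*(u + 7) + (u + 5)*(u + 7)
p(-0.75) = -73.05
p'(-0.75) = -2.31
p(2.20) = 13.25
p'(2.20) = 69.52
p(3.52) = 136.24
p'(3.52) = 118.57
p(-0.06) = -70.62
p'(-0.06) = 9.81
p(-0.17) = -71.59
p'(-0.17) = 7.69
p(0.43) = -63.34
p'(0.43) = 20.15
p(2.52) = 37.23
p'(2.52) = 80.45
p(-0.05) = -70.53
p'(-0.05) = 10.01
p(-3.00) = -40.00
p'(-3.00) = -22.00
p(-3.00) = -40.00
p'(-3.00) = -22.00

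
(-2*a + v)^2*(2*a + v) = 8*a^3 - 4*a^2*v - 2*a*v^2 + v^3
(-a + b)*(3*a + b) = -3*a^2 + 2*a*b + b^2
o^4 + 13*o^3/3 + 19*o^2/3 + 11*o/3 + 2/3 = (o + 1/3)*(o + 1)^2*(o + 2)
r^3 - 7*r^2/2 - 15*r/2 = r*(r - 5)*(r + 3/2)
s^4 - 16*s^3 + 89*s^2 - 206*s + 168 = (s - 7)*(s - 4)*(s - 3)*(s - 2)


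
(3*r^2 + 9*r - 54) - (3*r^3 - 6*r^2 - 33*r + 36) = -3*r^3 + 9*r^2 + 42*r - 90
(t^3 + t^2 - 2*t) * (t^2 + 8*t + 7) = t^5 + 9*t^4 + 13*t^3 - 9*t^2 - 14*t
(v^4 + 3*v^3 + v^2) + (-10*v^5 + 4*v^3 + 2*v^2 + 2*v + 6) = -10*v^5 + v^4 + 7*v^3 + 3*v^2 + 2*v + 6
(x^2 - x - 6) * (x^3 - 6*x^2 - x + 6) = x^5 - 7*x^4 - x^3 + 43*x^2 - 36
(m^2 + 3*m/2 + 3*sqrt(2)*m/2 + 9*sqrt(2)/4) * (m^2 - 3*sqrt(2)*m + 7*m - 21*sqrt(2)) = m^4 - 3*sqrt(2)*m^3/2 + 17*m^3/2 - 51*sqrt(2)*m^2/4 + 3*m^2/2 - 153*m/2 - 63*sqrt(2)*m/4 - 189/2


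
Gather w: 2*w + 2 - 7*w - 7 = -5*w - 5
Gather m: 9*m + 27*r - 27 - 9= 9*m + 27*r - 36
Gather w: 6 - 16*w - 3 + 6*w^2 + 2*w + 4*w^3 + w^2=4*w^3 + 7*w^2 - 14*w + 3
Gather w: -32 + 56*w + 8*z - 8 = 56*w + 8*z - 40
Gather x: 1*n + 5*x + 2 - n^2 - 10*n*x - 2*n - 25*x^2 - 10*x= -n^2 - n - 25*x^2 + x*(-10*n - 5) + 2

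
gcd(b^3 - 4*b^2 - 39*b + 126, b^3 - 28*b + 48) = b + 6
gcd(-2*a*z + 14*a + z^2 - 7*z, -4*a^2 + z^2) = -2*a + z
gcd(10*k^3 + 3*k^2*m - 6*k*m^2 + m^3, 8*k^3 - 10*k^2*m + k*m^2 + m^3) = 2*k - m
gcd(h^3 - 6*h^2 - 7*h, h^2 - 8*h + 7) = h - 7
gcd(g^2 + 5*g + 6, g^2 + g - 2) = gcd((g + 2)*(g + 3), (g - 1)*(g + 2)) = g + 2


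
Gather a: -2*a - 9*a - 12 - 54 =-11*a - 66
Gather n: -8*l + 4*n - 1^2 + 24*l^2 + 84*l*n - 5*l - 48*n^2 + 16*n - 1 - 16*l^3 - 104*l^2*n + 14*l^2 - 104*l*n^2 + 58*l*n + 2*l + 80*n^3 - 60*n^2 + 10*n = -16*l^3 + 38*l^2 - 11*l + 80*n^3 + n^2*(-104*l - 108) + n*(-104*l^2 + 142*l + 30) - 2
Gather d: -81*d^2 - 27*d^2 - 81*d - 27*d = -108*d^2 - 108*d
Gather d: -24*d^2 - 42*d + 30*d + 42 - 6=-24*d^2 - 12*d + 36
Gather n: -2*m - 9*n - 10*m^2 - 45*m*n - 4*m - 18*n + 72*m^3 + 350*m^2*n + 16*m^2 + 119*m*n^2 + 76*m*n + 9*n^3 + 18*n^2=72*m^3 + 6*m^2 - 6*m + 9*n^3 + n^2*(119*m + 18) + n*(350*m^2 + 31*m - 27)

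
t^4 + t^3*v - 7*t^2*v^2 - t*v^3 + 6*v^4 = (t - 2*v)*(t - v)*(t + v)*(t + 3*v)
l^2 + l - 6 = (l - 2)*(l + 3)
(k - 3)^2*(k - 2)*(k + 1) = k^4 - 7*k^3 + 13*k^2 + 3*k - 18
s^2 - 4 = (s - 2)*(s + 2)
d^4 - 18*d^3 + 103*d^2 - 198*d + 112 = (d - 8)*(d - 7)*(d - 2)*(d - 1)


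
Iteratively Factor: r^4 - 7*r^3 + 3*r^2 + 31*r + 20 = (r - 4)*(r^3 - 3*r^2 - 9*r - 5) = (r - 4)*(r + 1)*(r^2 - 4*r - 5) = (r - 4)*(r + 1)^2*(r - 5)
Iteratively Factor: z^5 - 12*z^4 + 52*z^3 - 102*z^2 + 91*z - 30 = (z - 2)*(z^4 - 10*z^3 + 32*z^2 - 38*z + 15) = (z - 2)*(z - 1)*(z^3 - 9*z^2 + 23*z - 15) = (z - 3)*(z - 2)*(z - 1)*(z^2 - 6*z + 5) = (z - 3)*(z - 2)*(z - 1)^2*(z - 5)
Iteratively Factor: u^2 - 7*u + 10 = (u - 5)*(u - 2)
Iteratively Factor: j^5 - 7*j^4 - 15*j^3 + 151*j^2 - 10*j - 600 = (j + 4)*(j^4 - 11*j^3 + 29*j^2 + 35*j - 150) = (j - 5)*(j + 4)*(j^3 - 6*j^2 - j + 30) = (j - 5)^2*(j + 4)*(j^2 - j - 6) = (j - 5)^2*(j + 2)*(j + 4)*(j - 3)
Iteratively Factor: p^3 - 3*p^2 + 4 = (p - 2)*(p^2 - p - 2) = (p - 2)^2*(p + 1)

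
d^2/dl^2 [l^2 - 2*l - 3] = 2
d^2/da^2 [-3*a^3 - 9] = -18*a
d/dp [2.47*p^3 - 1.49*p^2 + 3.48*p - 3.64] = 7.41*p^2 - 2.98*p + 3.48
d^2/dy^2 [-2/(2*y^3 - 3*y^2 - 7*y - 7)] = 4*(3*(2*y - 1)*(-2*y^3 + 3*y^2 + 7*y + 7) + (-6*y^2 + 6*y + 7)^2)/(-2*y^3 + 3*y^2 + 7*y + 7)^3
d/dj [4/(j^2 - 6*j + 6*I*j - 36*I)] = 8*(-j + 3 - 3*I)/(j^2 - 6*j + 6*I*j - 36*I)^2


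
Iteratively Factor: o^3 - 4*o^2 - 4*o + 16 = (o - 4)*(o^2 - 4) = (o - 4)*(o - 2)*(o + 2)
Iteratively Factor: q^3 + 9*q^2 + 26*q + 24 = (q + 2)*(q^2 + 7*q + 12) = (q + 2)*(q + 3)*(q + 4)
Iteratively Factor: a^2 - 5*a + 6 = (a - 2)*(a - 3)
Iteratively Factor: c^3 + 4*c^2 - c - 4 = (c + 4)*(c^2 - 1) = (c + 1)*(c + 4)*(c - 1)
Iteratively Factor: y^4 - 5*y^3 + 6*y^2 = (y)*(y^3 - 5*y^2 + 6*y) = y*(y - 2)*(y^2 - 3*y) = y*(y - 3)*(y - 2)*(y)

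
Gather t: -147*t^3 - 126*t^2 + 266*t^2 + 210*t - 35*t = -147*t^3 + 140*t^2 + 175*t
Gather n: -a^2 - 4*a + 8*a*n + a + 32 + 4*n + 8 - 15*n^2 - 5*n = -a^2 - 3*a - 15*n^2 + n*(8*a - 1) + 40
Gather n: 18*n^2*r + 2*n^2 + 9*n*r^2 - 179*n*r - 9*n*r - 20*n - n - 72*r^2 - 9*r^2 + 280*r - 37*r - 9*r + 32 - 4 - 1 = n^2*(18*r + 2) + n*(9*r^2 - 188*r - 21) - 81*r^2 + 234*r + 27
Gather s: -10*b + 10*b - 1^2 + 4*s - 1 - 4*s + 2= 0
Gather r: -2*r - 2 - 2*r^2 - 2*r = -2*r^2 - 4*r - 2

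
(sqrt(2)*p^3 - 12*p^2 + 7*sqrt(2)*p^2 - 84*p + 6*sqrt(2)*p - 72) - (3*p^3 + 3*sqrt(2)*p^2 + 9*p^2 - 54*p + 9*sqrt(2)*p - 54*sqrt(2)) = -3*p^3 + sqrt(2)*p^3 - 21*p^2 + 4*sqrt(2)*p^2 - 30*p - 3*sqrt(2)*p - 72 + 54*sqrt(2)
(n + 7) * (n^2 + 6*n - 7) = n^3 + 13*n^2 + 35*n - 49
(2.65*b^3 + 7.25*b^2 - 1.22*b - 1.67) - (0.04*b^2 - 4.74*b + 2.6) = 2.65*b^3 + 7.21*b^2 + 3.52*b - 4.27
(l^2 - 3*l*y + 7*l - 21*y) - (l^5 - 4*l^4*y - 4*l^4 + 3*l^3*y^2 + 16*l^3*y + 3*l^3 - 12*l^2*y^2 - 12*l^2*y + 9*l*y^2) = -l^5 + 4*l^4*y + 4*l^4 - 3*l^3*y^2 - 16*l^3*y - 3*l^3 + 12*l^2*y^2 + 12*l^2*y + l^2 - 9*l*y^2 - 3*l*y + 7*l - 21*y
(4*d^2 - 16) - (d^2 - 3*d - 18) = 3*d^2 + 3*d + 2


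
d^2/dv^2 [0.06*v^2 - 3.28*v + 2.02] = 0.120000000000000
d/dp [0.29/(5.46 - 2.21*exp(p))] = 0.6409*exp(p)/(2.21*exp(p) - 5.46)^2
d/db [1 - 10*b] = -10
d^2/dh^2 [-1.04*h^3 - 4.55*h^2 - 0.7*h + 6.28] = -6.24*h - 9.1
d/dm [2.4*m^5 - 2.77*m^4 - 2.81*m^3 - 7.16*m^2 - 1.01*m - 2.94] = 12.0*m^4 - 11.08*m^3 - 8.43*m^2 - 14.32*m - 1.01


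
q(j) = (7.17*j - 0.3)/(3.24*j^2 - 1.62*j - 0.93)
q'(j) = (1.62 - 6.48*j)*(7.17*j - 0.3)/(3.24*j^2 - 1.62*j - 0.93)^2 + 7.17/(3.24*j^2 - 1.62*j - 0.93)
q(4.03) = 0.63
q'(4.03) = -0.18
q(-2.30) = -0.84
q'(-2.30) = -0.34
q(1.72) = 2.05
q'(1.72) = -2.11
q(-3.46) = -0.58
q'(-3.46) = -0.15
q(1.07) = 7.05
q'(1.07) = -28.94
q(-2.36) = -0.82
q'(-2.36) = -0.32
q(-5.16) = -0.40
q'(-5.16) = -0.07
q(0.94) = 15.70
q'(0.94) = -153.75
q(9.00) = 0.26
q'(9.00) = -0.03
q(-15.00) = -0.14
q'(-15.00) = -0.01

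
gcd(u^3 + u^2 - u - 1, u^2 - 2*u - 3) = u + 1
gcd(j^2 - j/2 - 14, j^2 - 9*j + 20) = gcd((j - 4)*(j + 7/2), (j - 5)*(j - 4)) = j - 4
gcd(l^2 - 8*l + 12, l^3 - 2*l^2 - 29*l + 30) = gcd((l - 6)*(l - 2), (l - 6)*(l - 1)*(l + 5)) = l - 6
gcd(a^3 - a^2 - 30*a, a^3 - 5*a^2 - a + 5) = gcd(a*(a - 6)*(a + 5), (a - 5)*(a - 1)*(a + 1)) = 1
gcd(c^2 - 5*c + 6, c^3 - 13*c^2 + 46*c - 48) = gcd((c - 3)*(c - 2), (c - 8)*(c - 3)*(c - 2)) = c^2 - 5*c + 6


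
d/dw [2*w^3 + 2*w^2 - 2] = 2*w*(3*w + 2)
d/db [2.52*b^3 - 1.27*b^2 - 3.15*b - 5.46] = 7.56*b^2 - 2.54*b - 3.15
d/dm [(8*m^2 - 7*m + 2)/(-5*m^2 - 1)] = (-35*m^2 + 4*m + 7)/(25*m^4 + 10*m^2 + 1)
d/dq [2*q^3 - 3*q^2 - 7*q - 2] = 6*q^2 - 6*q - 7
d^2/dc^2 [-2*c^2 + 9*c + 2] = -4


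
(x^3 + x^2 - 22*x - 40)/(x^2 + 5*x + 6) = (x^2 - x - 20)/(x + 3)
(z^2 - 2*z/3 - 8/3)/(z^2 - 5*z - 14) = (-3*z^2 + 2*z + 8)/(3*(-z^2 + 5*z + 14))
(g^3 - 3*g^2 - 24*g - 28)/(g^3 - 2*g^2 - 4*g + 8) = (g^2 - 5*g - 14)/(g^2 - 4*g + 4)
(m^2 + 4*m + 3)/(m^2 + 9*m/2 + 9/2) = 2*(m + 1)/(2*m + 3)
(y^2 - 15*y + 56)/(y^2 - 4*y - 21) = (y - 8)/(y + 3)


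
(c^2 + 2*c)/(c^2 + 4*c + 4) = c/(c + 2)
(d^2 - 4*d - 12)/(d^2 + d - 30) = (d^2 - 4*d - 12)/(d^2 + d - 30)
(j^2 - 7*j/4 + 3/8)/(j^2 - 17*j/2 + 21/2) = (j - 1/4)/(j - 7)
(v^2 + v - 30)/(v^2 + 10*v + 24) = (v - 5)/(v + 4)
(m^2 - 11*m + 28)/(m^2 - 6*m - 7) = (m - 4)/(m + 1)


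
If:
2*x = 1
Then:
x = 1/2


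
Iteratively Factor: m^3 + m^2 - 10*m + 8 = (m - 2)*(m^2 + 3*m - 4) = (m - 2)*(m + 4)*(m - 1)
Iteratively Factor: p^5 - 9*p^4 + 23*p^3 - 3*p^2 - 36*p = (p + 1)*(p^4 - 10*p^3 + 33*p^2 - 36*p) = p*(p + 1)*(p^3 - 10*p^2 + 33*p - 36) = p*(p - 3)*(p + 1)*(p^2 - 7*p + 12) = p*(p - 3)^2*(p + 1)*(p - 4)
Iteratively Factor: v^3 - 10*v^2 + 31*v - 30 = (v - 5)*(v^2 - 5*v + 6) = (v - 5)*(v - 2)*(v - 3)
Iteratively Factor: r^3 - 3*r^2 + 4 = (r - 2)*(r^2 - r - 2) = (r - 2)*(r + 1)*(r - 2)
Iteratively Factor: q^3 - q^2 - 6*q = (q)*(q^2 - q - 6) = q*(q - 3)*(q + 2)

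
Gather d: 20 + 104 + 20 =144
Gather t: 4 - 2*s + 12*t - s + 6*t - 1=-3*s + 18*t + 3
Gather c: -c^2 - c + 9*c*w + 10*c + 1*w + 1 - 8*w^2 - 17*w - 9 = -c^2 + c*(9*w + 9) - 8*w^2 - 16*w - 8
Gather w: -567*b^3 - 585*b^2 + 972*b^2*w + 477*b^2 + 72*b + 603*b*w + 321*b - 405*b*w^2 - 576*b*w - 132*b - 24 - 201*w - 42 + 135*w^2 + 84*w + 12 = -567*b^3 - 108*b^2 + 261*b + w^2*(135 - 405*b) + w*(972*b^2 + 27*b - 117) - 54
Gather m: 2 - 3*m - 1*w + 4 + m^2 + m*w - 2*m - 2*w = m^2 + m*(w - 5) - 3*w + 6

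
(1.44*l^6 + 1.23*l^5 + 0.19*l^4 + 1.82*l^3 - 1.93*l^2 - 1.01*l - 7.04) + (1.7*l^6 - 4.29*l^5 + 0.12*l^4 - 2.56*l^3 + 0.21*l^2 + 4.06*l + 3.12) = 3.14*l^6 - 3.06*l^5 + 0.31*l^4 - 0.74*l^3 - 1.72*l^2 + 3.05*l - 3.92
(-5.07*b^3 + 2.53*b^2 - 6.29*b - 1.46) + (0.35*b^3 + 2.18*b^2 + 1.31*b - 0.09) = -4.72*b^3 + 4.71*b^2 - 4.98*b - 1.55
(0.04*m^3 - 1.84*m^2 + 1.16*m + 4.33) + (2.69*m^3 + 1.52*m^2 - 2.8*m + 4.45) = 2.73*m^3 - 0.32*m^2 - 1.64*m + 8.78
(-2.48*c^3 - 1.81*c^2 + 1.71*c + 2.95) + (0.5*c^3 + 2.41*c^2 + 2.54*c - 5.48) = -1.98*c^3 + 0.6*c^2 + 4.25*c - 2.53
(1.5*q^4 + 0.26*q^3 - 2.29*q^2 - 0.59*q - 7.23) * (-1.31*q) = -1.965*q^5 - 0.3406*q^4 + 2.9999*q^3 + 0.7729*q^2 + 9.4713*q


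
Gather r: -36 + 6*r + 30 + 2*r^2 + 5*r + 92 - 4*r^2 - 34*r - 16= -2*r^2 - 23*r + 70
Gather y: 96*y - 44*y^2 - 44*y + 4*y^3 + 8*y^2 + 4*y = 4*y^3 - 36*y^2 + 56*y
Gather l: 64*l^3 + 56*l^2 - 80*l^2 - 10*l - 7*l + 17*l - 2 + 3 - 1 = 64*l^3 - 24*l^2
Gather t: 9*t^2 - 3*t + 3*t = 9*t^2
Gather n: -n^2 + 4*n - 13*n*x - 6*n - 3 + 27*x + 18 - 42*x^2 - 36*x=-n^2 + n*(-13*x - 2) - 42*x^2 - 9*x + 15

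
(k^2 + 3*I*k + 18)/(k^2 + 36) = (k - 3*I)/(k - 6*I)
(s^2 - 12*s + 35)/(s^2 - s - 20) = (s - 7)/(s + 4)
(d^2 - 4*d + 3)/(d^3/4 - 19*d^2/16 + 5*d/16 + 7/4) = 16*(d^2 - 4*d + 3)/(4*d^3 - 19*d^2 + 5*d + 28)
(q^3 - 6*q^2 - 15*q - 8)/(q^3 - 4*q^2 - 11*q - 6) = (q - 8)/(q - 6)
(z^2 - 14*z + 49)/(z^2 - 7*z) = (z - 7)/z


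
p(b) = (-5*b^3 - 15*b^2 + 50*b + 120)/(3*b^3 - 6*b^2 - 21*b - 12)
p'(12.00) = 0.08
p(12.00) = -2.49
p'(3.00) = 3.65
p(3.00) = 0.00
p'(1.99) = 1.67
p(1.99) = -2.24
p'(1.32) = 2.04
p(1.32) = -3.43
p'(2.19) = 1.73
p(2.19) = -1.90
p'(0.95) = 2.77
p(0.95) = -4.30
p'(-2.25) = -0.73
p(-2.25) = 0.39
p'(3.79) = 72.86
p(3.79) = 12.33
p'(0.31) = 6.78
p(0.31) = -7.05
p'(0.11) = 10.23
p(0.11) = -8.72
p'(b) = (-15*b^2 - 30*b + 50)/(3*b^3 - 6*b^2 - 21*b - 12) + (-9*b^2 + 12*b + 21)*(-5*b^3 - 15*b^2 + 50*b + 120)/(3*b^3 - 6*b^2 - 21*b - 12)^2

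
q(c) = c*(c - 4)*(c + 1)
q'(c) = c*(c - 4) + c*(c + 1) + (c - 4)*(c + 1)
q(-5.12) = -192.38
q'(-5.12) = 105.36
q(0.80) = -4.61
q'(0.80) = -6.88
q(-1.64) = -5.92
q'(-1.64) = 13.91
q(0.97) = -5.79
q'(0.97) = -7.00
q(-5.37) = -219.88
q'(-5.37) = 114.73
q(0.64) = -3.53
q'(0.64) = -6.61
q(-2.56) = -26.20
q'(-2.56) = 31.02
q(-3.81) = -83.61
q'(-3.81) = 62.41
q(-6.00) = -300.00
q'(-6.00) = 140.00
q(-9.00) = -936.00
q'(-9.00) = 293.00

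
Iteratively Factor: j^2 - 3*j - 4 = (j - 4)*(j + 1)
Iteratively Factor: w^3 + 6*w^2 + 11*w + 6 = (w + 2)*(w^2 + 4*w + 3) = (w + 2)*(w + 3)*(w + 1)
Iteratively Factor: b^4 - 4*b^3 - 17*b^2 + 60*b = (b)*(b^3 - 4*b^2 - 17*b + 60) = b*(b + 4)*(b^2 - 8*b + 15) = b*(b - 5)*(b + 4)*(b - 3)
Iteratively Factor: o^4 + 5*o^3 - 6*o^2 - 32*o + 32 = (o + 4)*(o^3 + o^2 - 10*o + 8) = (o + 4)^2*(o^2 - 3*o + 2) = (o - 1)*(o + 4)^2*(o - 2)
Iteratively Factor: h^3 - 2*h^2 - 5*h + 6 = (h + 2)*(h^2 - 4*h + 3) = (h - 3)*(h + 2)*(h - 1)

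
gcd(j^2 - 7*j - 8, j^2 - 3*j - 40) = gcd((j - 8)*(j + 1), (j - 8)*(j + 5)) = j - 8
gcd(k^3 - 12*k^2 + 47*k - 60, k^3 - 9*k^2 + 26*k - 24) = k^2 - 7*k + 12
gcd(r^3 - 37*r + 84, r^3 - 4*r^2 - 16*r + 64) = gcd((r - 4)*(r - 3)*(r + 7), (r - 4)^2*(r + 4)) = r - 4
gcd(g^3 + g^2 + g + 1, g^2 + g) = g + 1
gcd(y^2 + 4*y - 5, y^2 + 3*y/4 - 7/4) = y - 1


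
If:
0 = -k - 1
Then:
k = -1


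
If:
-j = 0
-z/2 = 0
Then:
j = 0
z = 0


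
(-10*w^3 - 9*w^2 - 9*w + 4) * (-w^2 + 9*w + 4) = 10*w^5 - 81*w^4 - 112*w^3 - 121*w^2 + 16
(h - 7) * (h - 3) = h^2 - 10*h + 21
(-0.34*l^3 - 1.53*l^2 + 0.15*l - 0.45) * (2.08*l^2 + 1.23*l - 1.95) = -0.7072*l^5 - 3.6006*l^4 - 0.9069*l^3 + 2.232*l^2 - 0.846*l + 0.8775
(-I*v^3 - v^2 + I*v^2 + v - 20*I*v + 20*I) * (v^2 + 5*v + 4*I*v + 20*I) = -I*v^5 + 3*v^4 - 4*I*v^4 + 12*v^3 - 19*I*v^3 + 65*v^2 - 96*I*v^2 + 320*v + 120*I*v - 400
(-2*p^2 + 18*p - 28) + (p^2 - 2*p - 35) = -p^2 + 16*p - 63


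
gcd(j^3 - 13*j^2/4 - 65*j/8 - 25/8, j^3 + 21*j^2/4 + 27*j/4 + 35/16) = j^2 + 7*j/4 + 5/8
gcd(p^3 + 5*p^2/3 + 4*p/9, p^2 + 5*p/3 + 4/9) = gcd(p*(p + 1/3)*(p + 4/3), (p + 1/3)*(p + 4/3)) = p^2 + 5*p/3 + 4/9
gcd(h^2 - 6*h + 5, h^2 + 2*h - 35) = h - 5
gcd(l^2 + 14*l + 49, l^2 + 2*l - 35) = l + 7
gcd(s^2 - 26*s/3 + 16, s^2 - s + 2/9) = 1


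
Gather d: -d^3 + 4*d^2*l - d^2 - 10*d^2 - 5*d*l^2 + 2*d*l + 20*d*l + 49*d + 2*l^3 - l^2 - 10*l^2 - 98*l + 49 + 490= -d^3 + d^2*(4*l - 11) + d*(-5*l^2 + 22*l + 49) + 2*l^3 - 11*l^2 - 98*l + 539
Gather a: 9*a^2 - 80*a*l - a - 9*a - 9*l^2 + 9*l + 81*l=9*a^2 + a*(-80*l - 10) - 9*l^2 + 90*l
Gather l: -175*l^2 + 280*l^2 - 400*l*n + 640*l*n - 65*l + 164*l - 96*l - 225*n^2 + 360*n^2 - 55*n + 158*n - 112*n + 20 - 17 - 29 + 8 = 105*l^2 + l*(240*n + 3) + 135*n^2 - 9*n - 18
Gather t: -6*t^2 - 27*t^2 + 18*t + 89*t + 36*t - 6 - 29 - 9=-33*t^2 + 143*t - 44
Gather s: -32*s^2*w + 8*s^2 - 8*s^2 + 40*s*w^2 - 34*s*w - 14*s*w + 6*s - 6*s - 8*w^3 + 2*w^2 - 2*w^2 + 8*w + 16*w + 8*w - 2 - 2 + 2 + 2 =-32*s^2*w + s*(40*w^2 - 48*w) - 8*w^3 + 32*w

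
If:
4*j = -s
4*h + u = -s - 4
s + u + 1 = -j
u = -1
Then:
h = -3/4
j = 0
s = 0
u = -1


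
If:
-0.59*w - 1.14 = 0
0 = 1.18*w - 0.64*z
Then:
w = -1.93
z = -3.56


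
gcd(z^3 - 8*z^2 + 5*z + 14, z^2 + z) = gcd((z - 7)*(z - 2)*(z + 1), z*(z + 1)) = z + 1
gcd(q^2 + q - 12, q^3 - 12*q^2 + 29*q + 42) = 1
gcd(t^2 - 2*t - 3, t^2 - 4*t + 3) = t - 3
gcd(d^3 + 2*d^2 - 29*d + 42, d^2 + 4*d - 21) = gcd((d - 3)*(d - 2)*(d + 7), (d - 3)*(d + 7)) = d^2 + 4*d - 21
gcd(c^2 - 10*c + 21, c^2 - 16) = 1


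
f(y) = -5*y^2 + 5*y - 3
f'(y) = 5 - 10*y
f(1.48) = -6.55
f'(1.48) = -9.80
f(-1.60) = -23.80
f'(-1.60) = 21.00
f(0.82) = -2.26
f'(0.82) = -3.20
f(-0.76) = -9.69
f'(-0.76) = 12.60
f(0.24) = -2.09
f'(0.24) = 2.60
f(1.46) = -6.36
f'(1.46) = -9.60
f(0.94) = -2.72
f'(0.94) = -4.40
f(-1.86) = -29.60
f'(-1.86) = 23.60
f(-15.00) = -1203.00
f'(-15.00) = 155.00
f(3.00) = -33.00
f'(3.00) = -25.00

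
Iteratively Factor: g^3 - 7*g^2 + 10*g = (g)*(g^2 - 7*g + 10) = g*(g - 2)*(g - 5)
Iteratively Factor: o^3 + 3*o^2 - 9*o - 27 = (o - 3)*(o^2 + 6*o + 9) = (o - 3)*(o + 3)*(o + 3)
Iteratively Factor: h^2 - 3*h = (h - 3)*(h)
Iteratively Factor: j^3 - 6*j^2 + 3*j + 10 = (j + 1)*(j^2 - 7*j + 10) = (j - 5)*(j + 1)*(j - 2)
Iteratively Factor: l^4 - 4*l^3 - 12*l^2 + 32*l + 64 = (l - 4)*(l^3 - 12*l - 16) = (l - 4)^2*(l^2 + 4*l + 4) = (l - 4)^2*(l + 2)*(l + 2)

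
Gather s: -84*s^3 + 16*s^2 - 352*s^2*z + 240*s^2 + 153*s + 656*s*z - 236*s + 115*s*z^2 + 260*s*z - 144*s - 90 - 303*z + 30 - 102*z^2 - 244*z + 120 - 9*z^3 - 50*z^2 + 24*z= -84*s^3 + s^2*(256 - 352*z) + s*(115*z^2 + 916*z - 227) - 9*z^3 - 152*z^2 - 523*z + 60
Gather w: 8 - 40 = -32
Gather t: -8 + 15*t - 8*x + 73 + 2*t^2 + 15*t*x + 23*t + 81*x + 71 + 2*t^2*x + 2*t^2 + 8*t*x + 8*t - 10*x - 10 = t^2*(2*x + 4) + t*(23*x + 46) + 63*x + 126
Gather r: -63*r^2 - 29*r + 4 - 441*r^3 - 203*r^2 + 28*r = -441*r^3 - 266*r^2 - r + 4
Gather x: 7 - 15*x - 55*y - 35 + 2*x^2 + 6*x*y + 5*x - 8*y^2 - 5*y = 2*x^2 + x*(6*y - 10) - 8*y^2 - 60*y - 28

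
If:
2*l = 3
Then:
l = 3/2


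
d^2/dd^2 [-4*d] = 0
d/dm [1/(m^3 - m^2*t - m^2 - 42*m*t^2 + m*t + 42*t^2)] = (-3*m^2 + 2*m*t + 2*m + 42*t^2 - t)/(m^3 - m^2*t - m^2 - 42*m*t^2 + m*t + 42*t^2)^2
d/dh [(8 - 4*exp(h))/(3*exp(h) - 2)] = -16*exp(h)/(3*exp(h) - 2)^2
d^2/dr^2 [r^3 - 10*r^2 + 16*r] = 6*r - 20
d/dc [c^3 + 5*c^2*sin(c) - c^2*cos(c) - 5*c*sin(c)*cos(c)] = c^2*sin(c) + 5*c^2*cos(c) + 3*c^2 + 10*c*sin(c) - 2*c*cos(c) - 5*c*cos(2*c) - 5*sin(2*c)/2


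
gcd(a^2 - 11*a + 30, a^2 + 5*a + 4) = 1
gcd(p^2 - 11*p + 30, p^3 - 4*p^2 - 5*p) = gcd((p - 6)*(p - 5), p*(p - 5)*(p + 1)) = p - 5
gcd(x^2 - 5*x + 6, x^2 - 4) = x - 2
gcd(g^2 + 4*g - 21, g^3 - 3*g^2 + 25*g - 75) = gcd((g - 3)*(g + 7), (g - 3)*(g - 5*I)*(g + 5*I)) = g - 3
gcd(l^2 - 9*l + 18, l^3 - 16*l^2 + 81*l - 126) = l^2 - 9*l + 18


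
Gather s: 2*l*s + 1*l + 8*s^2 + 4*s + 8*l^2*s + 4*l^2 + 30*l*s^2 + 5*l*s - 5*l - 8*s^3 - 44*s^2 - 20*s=4*l^2 - 4*l - 8*s^3 + s^2*(30*l - 36) + s*(8*l^2 + 7*l - 16)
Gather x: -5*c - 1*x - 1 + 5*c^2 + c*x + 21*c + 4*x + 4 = 5*c^2 + 16*c + x*(c + 3) + 3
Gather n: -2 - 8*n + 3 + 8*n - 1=0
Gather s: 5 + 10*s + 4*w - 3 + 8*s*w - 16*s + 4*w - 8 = s*(8*w - 6) + 8*w - 6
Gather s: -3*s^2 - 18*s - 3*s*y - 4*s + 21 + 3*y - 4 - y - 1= -3*s^2 + s*(-3*y - 22) + 2*y + 16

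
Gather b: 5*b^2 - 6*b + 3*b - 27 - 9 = 5*b^2 - 3*b - 36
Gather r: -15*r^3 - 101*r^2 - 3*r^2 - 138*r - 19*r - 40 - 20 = -15*r^3 - 104*r^2 - 157*r - 60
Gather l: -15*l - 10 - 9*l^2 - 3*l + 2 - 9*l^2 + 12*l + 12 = -18*l^2 - 6*l + 4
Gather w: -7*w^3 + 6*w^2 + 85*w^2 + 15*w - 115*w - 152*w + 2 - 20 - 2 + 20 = -7*w^3 + 91*w^2 - 252*w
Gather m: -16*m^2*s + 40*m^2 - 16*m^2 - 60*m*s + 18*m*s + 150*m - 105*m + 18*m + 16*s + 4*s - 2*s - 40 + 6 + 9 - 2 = m^2*(24 - 16*s) + m*(63 - 42*s) + 18*s - 27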